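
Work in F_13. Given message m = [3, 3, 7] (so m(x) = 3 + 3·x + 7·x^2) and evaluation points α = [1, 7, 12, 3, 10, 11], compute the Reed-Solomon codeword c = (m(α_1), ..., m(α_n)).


c = [0, 3, 7, 10, 5, 12]

Message polynomial: m(x) = 3 + 3·x + 7·x^2 (mod 13).
For each evaluation point α_i, compute m(α_i) mod 13:
  α_1 = 1: Horner steps 7 → 10 → 0, so m(1) = 0.
  α_2 = 7: Horner steps 7 → 0 → 3, so m(7) = 3.
  α_3 = 12: Horner steps 7 → 9 → 7, so m(12) = 7.
  α_4 = 3: Horner steps 7 → 11 → 10, so m(3) = 10.
  α_5 = 10: Horner steps 7 → 8 → 5, so m(10) = 5.
  α_6 = 11: Horner steps 7 → 2 → 12, so m(11) = 12.
Codeword c = [0, 3, 7, 10, 5, 12] ∈ F_13^6.


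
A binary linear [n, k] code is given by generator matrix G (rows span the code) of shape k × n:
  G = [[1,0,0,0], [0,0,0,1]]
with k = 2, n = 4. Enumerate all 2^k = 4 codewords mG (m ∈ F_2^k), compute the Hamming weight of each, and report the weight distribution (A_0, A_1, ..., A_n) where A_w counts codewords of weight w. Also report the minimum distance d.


Weight distribution: A_0 = 1, A_1 = 2, A_2 = 1. Minimum distance d = 1.

Enumerate all 2^2 = 4 messages m ∈ F_2^2.
For each, compute codeword c = mG in F_2^4, then tally its weight.
  m = 00 → c = 0000, weight = 0.
  m = 10 → c = 1000, weight = 1.
  m = 01 → c = 0001, weight = 1.
  m = 11 → c = 1001, weight = 2.
Tally weights:
  weight 0: 1 codewords.
  weight 1: 2 codewords.
  weight 2: 1 codewords.
Minimum distance d = smallest w > 0 with A_w > 0 = 1.
Sanity: Σ A_w = 4 = 2^2 = 4 ✓.


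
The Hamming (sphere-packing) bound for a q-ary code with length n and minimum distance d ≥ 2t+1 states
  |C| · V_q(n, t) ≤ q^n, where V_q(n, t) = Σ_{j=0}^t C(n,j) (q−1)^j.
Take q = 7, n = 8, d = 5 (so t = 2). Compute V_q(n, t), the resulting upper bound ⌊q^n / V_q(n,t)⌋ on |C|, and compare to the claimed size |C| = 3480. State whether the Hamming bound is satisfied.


V_q(n, t) = 1057, q^n = 5764801, Hamming bound = 5453, |C| = 3480 ≤ bound (satisfied).

Step 1: Compute V_q(n, t) = Σ_{j=0}^2 C(n, j) (q−1)^j.
  j = 0: C(8,0)·(6)^0 = 1·1 = 1.
  j = 1: C(8,1)·(6)^1 = 8·6 = 48.
  j = 2: C(8,2)·(6)^2 = 28·36 = 1008.
  V_q(n, t) = 1 + 48 + 1008 = 1057.
Step 2: q^n = 7^8 = 5764801.
Step 3: Hamming bound ⌊q^n / V_q(n,t)⌋ = ⌊5764801/1057⌋ = 5453.
Step 4: Compare |C| = 3480 to 5453: satisfied.
The claimed |C| lies below the Hamming bound.


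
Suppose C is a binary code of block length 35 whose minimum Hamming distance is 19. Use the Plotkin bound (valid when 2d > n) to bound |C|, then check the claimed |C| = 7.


Plotkin bound M ≤ 12; given |C| = 7 ≤ bound (satisfied).

Check applicability: 2d = 38, n = 35.
2d − n = 3 > 0, so Plotkin applies.
Compute d/(2d−n) = 19/3 ≈ 6.3333.
⌊d/(2d−n)⌋ = 6.
Plotkin bound: M ≤ 2·6 = 12.
Given |C| = 7, check: satisfied.
This |C| is below the Plotkin bound.


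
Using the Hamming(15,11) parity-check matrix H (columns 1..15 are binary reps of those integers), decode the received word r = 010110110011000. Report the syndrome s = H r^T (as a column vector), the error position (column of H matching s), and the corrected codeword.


s = (1, 0, 1, 1)^T, error position = 11, corrected codeword c = 010110110001000

Compute s = H r^T mod 2 one row at a time:
  s_1 = 1 + 0 + 0 + 1 + 1 + 0 + 0 + 0 = 3 ≡ 1 (mod 2).
  s_2 = 1 + 1 + 0 + 1 + 1 + 0 + 0 + 0 = 4 ≡ 0 (mod 2).
  s_3 = 1 + 0 + 0 + 1 + 0 + 1 + 0 + 0 = 3 ≡ 1 (mod 2).
  s_4 = 0 + 0 + 1 + 1 + 0 + 1 + 0 + 0 = 3 ≡ 1 (mod 2).
s = (1, 0, 1, 1)^T — this equals column 11 of H (binary 1011), so error is at position 11.
Correct: flip bit 11 of r = 010110110011000 to get c = 010110110001000.


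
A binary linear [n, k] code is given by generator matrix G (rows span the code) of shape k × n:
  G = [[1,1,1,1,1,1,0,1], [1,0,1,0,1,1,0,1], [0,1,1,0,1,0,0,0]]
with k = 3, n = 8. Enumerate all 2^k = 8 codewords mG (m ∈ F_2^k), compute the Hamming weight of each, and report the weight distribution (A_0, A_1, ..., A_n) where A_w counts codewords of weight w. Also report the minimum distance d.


Weight distribution: A_0 = 1, A_2 = 1, A_3 = 2, A_4 = 2, A_5 = 1, A_7 = 1. Minimum distance d = 2.

Enumerate all 2^3 = 8 messages m ∈ F_2^3.
For each, compute codeword c = mG in F_2^8, then tally its weight.
  m = 000 → c = 00000000, weight = 0.
  m = 100 → c = 11111101, weight = 7.
  m = 010 → c = 10101101, weight = 5.
  m = 110 → c = 01010000, weight = 2.
  m = 001 → c = 01101000, weight = 3.
  m = 101 → c = 10010101, weight = 4.
  m = 011 → c = 11000101, weight = 4.
  m = 111 → c = 00111000, weight = 3.
Tally weights:
  weight 0: 1 codewords.
  weight 2: 1 codewords.
  weight 3: 2 codewords.
  weight 4: 2 codewords.
  weight 5: 1 codewords.
  weight 7: 1 codewords.
Minimum distance d = smallest w > 0 with A_w > 0 = 2.
Sanity: Σ A_w = 8 = 2^3 = 8 ✓.


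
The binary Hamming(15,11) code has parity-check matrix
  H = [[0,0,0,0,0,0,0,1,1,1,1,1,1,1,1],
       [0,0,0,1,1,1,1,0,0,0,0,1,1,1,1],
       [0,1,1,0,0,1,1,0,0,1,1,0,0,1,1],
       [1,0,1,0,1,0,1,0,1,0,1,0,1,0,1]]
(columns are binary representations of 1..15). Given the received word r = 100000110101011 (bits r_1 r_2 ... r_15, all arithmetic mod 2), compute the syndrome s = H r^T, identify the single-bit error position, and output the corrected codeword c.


s = (1, 0, 0, 1)^T, error position = 9, corrected codeword c = 100000111101011

Compute s = H r^T mod 2 one row at a time:
  s_1 = 1 + 0 + 1 + 0 + 1 + 0 + 1 + 1 = 5 ≡ 1 (mod 2).
  s_2 = 0 + 0 + 0 + 1 + 1 + 0 + 1 + 1 = 4 ≡ 0 (mod 2).
  s_3 = 0 + 0 + 0 + 1 + 1 + 0 + 1 + 1 = 4 ≡ 0 (mod 2).
  s_4 = 1 + 0 + 0 + 1 + 0 + 0 + 0 + 1 = 3 ≡ 1 (mod 2).
s = (1, 0, 0, 1)^T — this equals column 9 of H (binary 1001), so error is at position 9.
Correct: flip bit 9 of r = 100000110101011 to get c = 100000111101011.


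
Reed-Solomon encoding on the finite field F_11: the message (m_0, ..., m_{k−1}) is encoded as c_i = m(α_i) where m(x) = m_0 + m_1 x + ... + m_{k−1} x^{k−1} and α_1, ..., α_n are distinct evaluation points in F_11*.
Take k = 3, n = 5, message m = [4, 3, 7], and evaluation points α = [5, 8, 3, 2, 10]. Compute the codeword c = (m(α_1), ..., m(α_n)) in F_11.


c = [7, 3, 10, 5, 8]

Message polynomial: m(x) = 4 + 3·x + 7·x^2 (mod 11).
For each evaluation point α_i, compute m(α_i) mod 11:
  α_1 = 5: Horner steps 7 → 5 → 7, so m(5) = 7.
  α_2 = 8: Horner steps 7 → 4 → 3, so m(8) = 3.
  α_3 = 3: Horner steps 7 → 2 → 10, so m(3) = 10.
  α_4 = 2: Horner steps 7 → 6 → 5, so m(2) = 5.
  α_5 = 10: Horner steps 7 → 7 → 8, so m(10) = 8.
Codeword c = [7, 3, 10, 5, 8] ∈ F_11^5.


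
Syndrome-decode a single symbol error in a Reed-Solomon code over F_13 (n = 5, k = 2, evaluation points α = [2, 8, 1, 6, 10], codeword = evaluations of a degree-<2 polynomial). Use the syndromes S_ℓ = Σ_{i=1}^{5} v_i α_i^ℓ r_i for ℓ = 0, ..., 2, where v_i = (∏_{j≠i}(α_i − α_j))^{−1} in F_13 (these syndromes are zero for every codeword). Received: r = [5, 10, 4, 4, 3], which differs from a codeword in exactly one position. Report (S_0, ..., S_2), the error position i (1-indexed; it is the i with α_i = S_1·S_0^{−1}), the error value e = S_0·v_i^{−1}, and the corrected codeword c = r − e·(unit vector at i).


S = (5, 5, 5), error at position 3, error magnitude e = 2, c = [5, 10, 2, 4, 3].

Step 1: column multipliers v_i = (∏_{j≠i}(α_i − α_j))^{−1} mod 13.
  i = 1 (α = 2): (2−8)(2−1)(2−6)(2−10) = (−6)·1·(−4)·(−8) = −192 ≡ 3, so v_1 = 3^{−1} = 9 (mod 13).
  i = 2 (α = 8): (8−2)(8−1)(8−6)(8−10) = 6·7·2·(−2) = −168 ≡ 1, so v_2 = 1^{−1} = 1 (mod 13).
  i = 3 (α = 1): (1−2)(1−8)(1−6)(1−10) = (−1)·(−7)·(−5)·(−9) = 315 ≡ 3, so v_3 = 3^{−1} = 9 (mod 13).
  i = 4 (α = 6): (6−2)(6−8)(6−1)(6−10) = 4·(−2)·5·(−4) = 160 ≡ 4, so v_4 = 4^{−1} = 10 (mod 13).
  i = 5 (α = 10): (10−2)(10−8)(10−1)(10−6) = 8·2·9·4 = 576 ≡ 4, so v_5 = 4^{−1} = 10 (mod 13).
  v = [9, 1, 9, 10, 10].
Step 2: syndromes of r = [5, 10, 4, 4, 3] (all sums mod 13).
  S_0 = Σ v_i r_i = 9·5 + 1·10 + 9·4 + 10·4 + 10·3 = 161 ≡ 5.
  S_1 = Σ v_i α_i r_i = 9·2·5 + 1·8·10 + 9·1·4 + 10·6·4 + 10·10·3 = 746 ≡ 5.
  α_i^2 mod 13 = [4, 12, 1, 10, 9].
  S_2 = Σ v_i α_i^2 r_i = 9·4·5 + 1·12·10 + 9·1·4 + 10·10·4 + 10·9·3 = 1006 ≡ 5.
  S = (5, 5, 5) ≠ 0, so r is not a codeword (an error is present).
Step 3: locate the error. For a single error e at position i, S_ℓ = v_i·e·α_i^ℓ, so α_err = S_1/S_0.
  S_0^{−1} = 5^{−1} = 8 (mod 13), so α_err = 5·8 = 40 ≡ 1 = α_3. Error position i = 3.
  Consistency check: S_2/S_1 = 5·8 = 40 ≡ 1 = α_err ✓ (single-error assumption holds).
Step 4: error magnitude e = S_0/v_3 = S_0·∏_{j≠3}(α_3 − α_j) = 5·3 = 15 ≡ 2 (mod 13).
Step 5: correct position 3: c_3 = r_3 − e = 4 − 2 ≡ 2 (mod 13). Hence c = [5, 10, 2, 4, 3].
  Check: interpolating c through the α_i gives m(x) = 12 + 3·x (degree < 2) with m(α_i) = c_i for every i, so c is indeed a codeword.


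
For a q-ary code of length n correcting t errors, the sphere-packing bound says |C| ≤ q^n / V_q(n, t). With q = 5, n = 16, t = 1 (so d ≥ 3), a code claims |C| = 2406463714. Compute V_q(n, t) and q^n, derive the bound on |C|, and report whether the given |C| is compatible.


V_q(n, t) = 65, q^n = 152587890625, Hamming bound = 2347506009, |C| = 2406463714 > bound (violated).

Step 1: Compute V_q(n, t) = Σ_{j=0}^1 C(n, j) (q−1)^j.
  j = 0: C(16,0)·(4)^0 = 1·1 = 1.
  j = 1: C(16,1)·(4)^1 = 16·4 = 64.
  V_q(n, t) = 1 + 64 = 65.
Step 2: q^n = 5^16 = 152587890625.
Step 3: Hamming bound ⌊q^n / V_q(n,t)⌋ = ⌊152587890625/65⌋ = 2347506009.
Step 4: Compare |C| = 2406463714 to 2347506009: violated.
The claimed |C| lies above the Hamming bound, so no 5-ary code of length 16 with d ≥ 3 can have 2406463714 codewords.


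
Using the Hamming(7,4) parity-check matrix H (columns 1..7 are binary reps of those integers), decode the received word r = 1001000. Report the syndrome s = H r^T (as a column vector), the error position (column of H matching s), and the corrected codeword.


s = (1, 0, 1)^T, error position = 5, corrected codeword c = 1001100

Compute s = H r^T mod 2 one row at a time:
  s_1 = 1 + 0 + 0 + 0 = 1 ≡ 1 (mod 2).
  s_2 = 0 + 0 + 0 + 0 = 0 ≡ 0 (mod 2).
  s_3 = 1 + 0 + 0 + 0 = 1 ≡ 1 (mod 2).
s = (1, 0, 1)^T — this equals column 5 of H (binary 101), so error is at position 5.
Correct: flip bit 5 of r = 1001000 to get c = 1001100.


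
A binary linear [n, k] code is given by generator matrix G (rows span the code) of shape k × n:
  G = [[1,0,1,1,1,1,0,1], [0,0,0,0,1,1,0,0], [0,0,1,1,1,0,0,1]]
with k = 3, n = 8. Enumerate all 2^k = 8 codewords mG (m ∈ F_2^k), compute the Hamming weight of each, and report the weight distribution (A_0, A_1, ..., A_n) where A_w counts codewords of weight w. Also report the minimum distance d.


Weight distribution: A_0 = 1, A_2 = 3, A_4 = 3, A_6 = 1. Minimum distance d = 2.

Enumerate all 2^3 = 8 messages m ∈ F_2^3.
For each, compute codeword c = mG in F_2^8, then tally its weight.
  m = 000 → c = 00000000, weight = 0.
  m = 100 → c = 10111101, weight = 6.
  m = 010 → c = 00001100, weight = 2.
  m = 110 → c = 10110001, weight = 4.
  m = 001 → c = 00111001, weight = 4.
  m = 101 → c = 10000100, weight = 2.
  m = 011 → c = 00110101, weight = 4.
  m = 111 → c = 10001000, weight = 2.
Tally weights:
  weight 0: 1 codewords.
  weight 2: 3 codewords.
  weight 4: 3 codewords.
  weight 6: 1 codewords.
Minimum distance d = smallest w > 0 with A_w > 0 = 2.
Sanity: Σ A_w = 8 = 2^3 = 8 ✓.


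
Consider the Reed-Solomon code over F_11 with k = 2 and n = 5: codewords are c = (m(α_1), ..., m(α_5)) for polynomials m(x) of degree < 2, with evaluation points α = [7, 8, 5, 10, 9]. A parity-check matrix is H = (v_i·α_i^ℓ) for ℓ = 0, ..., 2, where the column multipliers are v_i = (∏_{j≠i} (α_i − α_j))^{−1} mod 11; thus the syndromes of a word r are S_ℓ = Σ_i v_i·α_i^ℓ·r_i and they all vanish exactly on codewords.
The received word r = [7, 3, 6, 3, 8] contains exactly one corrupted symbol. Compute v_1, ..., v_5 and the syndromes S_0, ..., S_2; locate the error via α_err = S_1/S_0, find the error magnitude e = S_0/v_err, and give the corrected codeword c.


S = (2, 5, 7), error at position 2, error magnitude e = 1, c = [7, 2, 6, 3, 8].

Step 1: column multipliers v_i = (∏_{j≠i}(α_i − α_j))^{−1} mod 11.
  i = 1 (α = 7): (7−8)(7−5)(7−10)(7−9) = (−1)·2·(−3)·(−2) = −12 ≡ 10, so v_1 = 10^{−1} = 10 (mod 11).
  i = 2 (α = 8): (8−7)(8−5)(8−10)(8−9) = 1·3·(−2)·(−1) = 6 ≡ 6, so v_2 = 6^{−1} = 2 (mod 11).
  i = 3 (α = 5): (5−7)(5−8)(5−10)(5−9) = (−2)·(−3)·(−5)·(−4) = 120 ≡ 10, so v_3 = 10^{−1} = 10 (mod 11).
  i = 4 (α = 10): (10−7)(10−8)(10−5)(10−9) = 3·2·5·1 = 30 ≡ 8, so v_4 = 8^{−1} = 7 (mod 11).
  i = 5 (α = 9): (9−7)(9−8)(9−5)(9−10) = 2·1·4·(−1) = −8 ≡ 3, so v_5 = 3^{−1} = 4 (mod 11).
  v = [10, 2, 10, 7, 4].
Step 2: syndromes of r = [7, 3, 6, 3, 8] (all sums mod 11).
  S_0 = Σ v_i r_i = 10·7 + 2·3 + 10·6 + 7·3 + 4·8 = 189 ≡ 2.
  S_1 = Σ v_i α_i r_i = 10·7·7 + 2·8·3 + 10·5·6 + 7·10·3 + 4·9·8 = 1336 ≡ 5.
  α_i^2 mod 11 = [5, 9, 3, 1, 4].
  S_2 = Σ v_i α_i^2 r_i = 10·5·7 + 2·9·3 + 10·3·6 + 7·1·3 + 4·4·8 = 733 ≡ 7.
  S = (2, 5, 7) ≠ 0, so r is not a codeword (an error is present).
Step 3: locate the error. For a single error e at position i, S_ℓ = v_i·e·α_i^ℓ, so α_err = S_1/S_0.
  S_0^{−1} = 2^{−1} = 6 (mod 11), so α_err = 5·6 = 30 ≡ 8 = α_2. Error position i = 2.
  Consistency check: S_2/S_1 = 7·9 = 63 ≡ 8 = α_err ✓ (single-error assumption holds).
Step 4: error magnitude e = S_0/v_2 = S_0·∏_{j≠2}(α_2 − α_j) = 2·6 = 12 ≡ 1 (mod 11).
Step 5: correct position 2: c_2 = r_2 − e = 3 − 1 ≡ 2 (mod 11). Hence c = [7, 2, 6, 3, 8].
  Check: interpolating c through the α_i gives m(x) = 9 + 6·x (degree < 2) with m(α_i) = c_i for every i, so c is indeed a codeword.


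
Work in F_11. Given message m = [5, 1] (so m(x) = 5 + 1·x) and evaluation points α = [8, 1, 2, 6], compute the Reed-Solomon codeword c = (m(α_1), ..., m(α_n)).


c = [2, 6, 7, 0]

Message polynomial: m(x) = 5 + 1·x (mod 11).
For each evaluation point α_i, compute m(α_i) mod 11:
  α_1 = 8: Horner steps 1 → 2, so m(8) = 2.
  α_2 = 1: Horner steps 1 → 6, so m(1) = 6.
  α_3 = 2: Horner steps 1 → 7, so m(2) = 7.
  α_4 = 6: Horner steps 1 → 0, so m(6) = 0.
Codeword c = [2, 6, 7, 0] ∈ F_11^4.


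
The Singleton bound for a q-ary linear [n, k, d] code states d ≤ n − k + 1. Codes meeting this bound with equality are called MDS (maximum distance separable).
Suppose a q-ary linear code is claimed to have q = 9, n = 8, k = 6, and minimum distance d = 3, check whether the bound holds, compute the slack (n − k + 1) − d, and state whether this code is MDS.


Singleton RHS = n − k + 1 = 3, slack = 0, bound satisfied, MDS.

Singleton bound: d ≤ n − k + 1.
Here n = 8, k = 6, so n − k + 1 = 3.
Given d = 3, check d ≤ 3: YES.
Slack = (n − k + 1) − d = 0.
The code is MDS (slack = 0).
Description: the claimed parameters are [8, 6, 3]_9; such a code would be MDS (meets Singleton bound).


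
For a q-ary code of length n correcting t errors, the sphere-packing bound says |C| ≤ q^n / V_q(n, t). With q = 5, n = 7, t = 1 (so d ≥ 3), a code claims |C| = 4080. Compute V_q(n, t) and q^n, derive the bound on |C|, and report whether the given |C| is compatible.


V_q(n, t) = 29, q^n = 78125, Hamming bound = 2693, |C| = 4080 > bound (violated).

Step 1: Compute V_q(n, t) = Σ_{j=0}^1 C(n, j) (q−1)^j.
  j = 0: C(7,0)·(4)^0 = 1·1 = 1.
  j = 1: C(7,1)·(4)^1 = 7·4 = 28.
  V_q(n, t) = 1 + 28 = 29.
Step 2: q^n = 5^7 = 78125.
Step 3: Hamming bound ⌊q^n / V_q(n,t)⌋ = ⌊78125/29⌋ = 2693.
Step 4: Compare |C| = 4080 to 2693: violated.
The claimed |C| lies above the Hamming bound, so no 5-ary code of length 7 with d ≥ 3 can have 4080 codewords.


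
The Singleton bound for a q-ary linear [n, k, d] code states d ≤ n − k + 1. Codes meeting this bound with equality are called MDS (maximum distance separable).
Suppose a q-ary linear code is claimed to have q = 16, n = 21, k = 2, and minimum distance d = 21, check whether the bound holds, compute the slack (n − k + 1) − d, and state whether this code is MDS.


Singleton RHS = n − k + 1 = 20, slack = -1, bound violated (no such code; not MDS).

Singleton bound: d ≤ n − k + 1.
Here n = 21, k = 2, so n − k + 1 = 20.
Given d = 21, check d ≤ 20: NO.
Slack = (n − k + 1) − d = -1.
The slack is negative: d = 21 exceeds n − k + 1 = 20 by 1, so the Singleton bound is violated and no linear [21, 2, 21]_16 code can exist. In particular it is not MDS (MDS requires d = n − k + 1 exactly).
Description: the claimed parameters are [21, 2, 21]_16; such a code would be impossible (violates the Singleton bound).


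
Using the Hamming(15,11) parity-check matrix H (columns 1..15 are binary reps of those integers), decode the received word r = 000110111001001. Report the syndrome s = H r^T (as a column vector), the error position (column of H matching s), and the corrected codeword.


s = (0, 1, 0, 0)^T, error position = 4, corrected codeword c = 000010111001001

Compute s = H r^T mod 2 one row at a time:
  s_1 = 1 + 1 + 0 + 0 + 1 + 0 + 0 + 1 = 4 ≡ 0 (mod 2).
  s_2 = 1 + 1 + 0 + 1 + 1 + 0 + 0 + 1 = 5 ≡ 1 (mod 2).
  s_3 = 0 + 0 + 0 + 1 + 0 + 0 + 0 + 1 = 2 ≡ 0 (mod 2).
  s_4 = 0 + 0 + 1 + 1 + 1 + 0 + 0 + 1 = 4 ≡ 0 (mod 2).
s = (0, 1, 0, 0)^T — this equals column 4 of H (binary 0100), so error is at position 4.
Correct: flip bit 4 of r = 000110111001001 to get c = 000010111001001.


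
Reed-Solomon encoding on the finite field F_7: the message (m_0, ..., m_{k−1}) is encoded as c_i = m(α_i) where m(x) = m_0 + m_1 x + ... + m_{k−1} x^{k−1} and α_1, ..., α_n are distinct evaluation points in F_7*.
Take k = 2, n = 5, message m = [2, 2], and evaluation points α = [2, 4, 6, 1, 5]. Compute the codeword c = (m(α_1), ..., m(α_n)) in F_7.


c = [6, 3, 0, 4, 5]

Message polynomial: m(x) = 2 + 2·x (mod 7).
For each evaluation point α_i, compute m(α_i) mod 7:
  α_1 = 2: Horner steps 2 → 6, so m(2) = 6.
  α_2 = 4: Horner steps 2 → 3, so m(4) = 3.
  α_3 = 6: Horner steps 2 → 0, so m(6) = 0.
  α_4 = 1: Horner steps 2 → 4, so m(1) = 4.
  α_5 = 5: Horner steps 2 → 5, so m(5) = 5.
Codeword c = [6, 3, 0, 4, 5] ∈ F_7^5.


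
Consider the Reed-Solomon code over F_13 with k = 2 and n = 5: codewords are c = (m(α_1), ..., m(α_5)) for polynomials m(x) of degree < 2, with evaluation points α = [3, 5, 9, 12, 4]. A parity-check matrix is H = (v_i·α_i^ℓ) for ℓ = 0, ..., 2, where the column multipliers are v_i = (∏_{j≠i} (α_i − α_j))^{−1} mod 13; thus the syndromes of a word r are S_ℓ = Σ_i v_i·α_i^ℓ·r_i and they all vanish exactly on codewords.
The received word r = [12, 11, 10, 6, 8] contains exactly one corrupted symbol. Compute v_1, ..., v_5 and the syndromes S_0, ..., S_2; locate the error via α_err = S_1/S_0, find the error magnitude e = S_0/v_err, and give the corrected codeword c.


S = (5, 2, 6), error at position 1, error magnitude e = 7, c = [5, 11, 10, 6, 8].

Step 1: column multipliers v_i = (∏_{j≠i}(α_i − α_j))^{−1} mod 13.
  i = 1 (α = 3): (3−5)(3−9)(3−12)(3−4) = (−2)·(−6)·(−9)·(−1) = 108 ≡ 4, so v_1 = 4^{−1} = 10 (mod 13).
  i = 2 (α = 5): (5−3)(5−9)(5−12)(5−4) = 2·(−4)·(−7)·1 = 56 ≡ 4, so v_2 = 4^{−1} = 10 (mod 13).
  i = 3 (α = 9): (9−3)(9−5)(9−12)(9−4) = 6·4·(−3)·5 = −360 ≡ 4, so v_3 = 4^{−1} = 10 (mod 13).
  i = 4 (α = 12): (12−3)(12−5)(12−9)(12−4) = 9·7·3·8 = 1512 ≡ 4, so v_4 = 4^{−1} = 10 (mod 13).
  i = 5 (α = 4): (4−3)(4−5)(4−9)(4−12) = 1·(−1)·(−5)·(−8) = −40 ≡ 12, so v_5 = 12^{−1} = 12 (mod 13).
  v = [10, 10, 10, 10, 12].
Step 2: syndromes of r = [12, 11, 10, 6, 8] (all sums mod 13).
  S_0 = Σ v_i r_i = 10·12 + 10·11 + 10·10 + 10·6 + 12·8 = 486 ≡ 5.
  S_1 = Σ v_i α_i r_i = 10·3·12 + 10·5·11 + 10·9·10 + 10·12·6 + 12·4·8 = 2914 ≡ 2.
  α_i^2 mod 13 = [9, 12, 3, 1, 3].
  S_2 = Σ v_i α_i^2 r_i = 10·9·12 + 10·12·11 + 10·3·10 + 10·1·6 + 12·3·8 = 3048 ≡ 6.
  S = (5, 2, 6) ≠ 0, so r is not a codeword (an error is present).
Step 3: locate the error. For a single error e at position i, S_ℓ = v_i·e·α_i^ℓ, so α_err = S_1/S_0.
  S_0^{−1} = 5^{−1} = 8 (mod 13), so α_err = 2·8 = 16 ≡ 3 = α_1. Error position i = 1.
  Consistency check: S_2/S_1 = 6·7 = 42 ≡ 3 = α_err ✓ (single-error assumption holds).
Step 4: error magnitude e = S_0/v_1 = S_0·∏_{j≠1}(α_1 − α_j) = 5·4 = 20 ≡ 7 (mod 13).
Step 5: correct position 1: c_1 = r_1 − e = 12 − 7 ≡ 5 (mod 13). Hence c = [5, 11, 10, 6, 8].
  Check: interpolating c through the α_i gives m(x) = 9 + 3·x (degree < 2) with m(α_i) = c_i for every i, so c is indeed a codeword.


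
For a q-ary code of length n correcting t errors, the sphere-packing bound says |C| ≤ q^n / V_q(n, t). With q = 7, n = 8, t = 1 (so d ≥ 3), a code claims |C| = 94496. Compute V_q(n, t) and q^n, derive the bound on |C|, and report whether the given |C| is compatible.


V_q(n, t) = 49, q^n = 5764801, Hamming bound = 117649, |C| = 94496 ≤ bound (satisfied).

Step 1: Compute V_q(n, t) = Σ_{j=0}^1 C(n, j) (q−1)^j.
  j = 0: C(8,0)·(6)^0 = 1·1 = 1.
  j = 1: C(8,1)·(6)^1 = 8·6 = 48.
  V_q(n, t) = 1 + 48 = 49.
Step 2: q^n = 7^8 = 5764801.
Step 3: Hamming bound ⌊q^n / V_q(n,t)⌋ = ⌊5764801/49⌋ = 117649.
Step 4: Compare |C| = 94496 to 117649: satisfied.
The claimed |C| lies below the Hamming bound.


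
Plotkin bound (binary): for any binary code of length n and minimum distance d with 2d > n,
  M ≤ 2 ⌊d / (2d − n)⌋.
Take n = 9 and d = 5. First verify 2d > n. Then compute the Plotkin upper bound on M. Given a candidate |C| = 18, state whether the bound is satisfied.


Plotkin bound M ≤ 10; given |C| = 18 > bound (violated).

Check applicability: 2d = 10, n = 9.
2d − n = 1 > 0, so Plotkin applies.
Compute d/(2d−n) = 5/1 ≈ 5.0000.
⌊d/(2d−n)⌋ = 5.
Plotkin bound: M ≤ 2·5 = 10.
Given |C| = 18, check: VIOLATED.
This |C| is above the Plotkin bound, so no binary code with n = 9, d = 5 and 18 codewords exists.


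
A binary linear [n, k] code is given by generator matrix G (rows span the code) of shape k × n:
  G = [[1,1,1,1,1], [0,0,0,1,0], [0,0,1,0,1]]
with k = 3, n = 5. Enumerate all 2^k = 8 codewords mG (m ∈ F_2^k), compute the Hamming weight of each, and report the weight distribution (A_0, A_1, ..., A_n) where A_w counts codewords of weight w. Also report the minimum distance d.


Weight distribution: A_0 = 1, A_1 = 1, A_2 = 2, A_3 = 2, A_4 = 1, A_5 = 1. Minimum distance d = 1.

Enumerate all 2^3 = 8 messages m ∈ F_2^3.
For each, compute codeword c = mG in F_2^5, then tally its weight.
  m = 000 → c = 00000, weight = 0.
  m = 100 → c = 11111, weight = 5.
  m = 010 → c = 00010, weight = 1.
  m = 110 → c = 11101, weight = 4.
  m = 001 → c = 00101, weight = 2.
  m = 101 → c = 11010, weight = 3.
  m = 011 → c = 00111, weight = 3.
  m = 111 → c = 11000, weight = 2.
Tally weights:
  weight 0: 1 codewords.
  weight 1: 1 codewords.
  weight 2: 2 codewords.
  weight 3: 2 codewords.
  weight 4: 1 codewords.
  weight 5: 1 codewords.
Minimum distance d = smallest w > 0 with A_w > 0 = 1.
Sanity: Σ A_w = 8 = 2^3 = 8 ✓.


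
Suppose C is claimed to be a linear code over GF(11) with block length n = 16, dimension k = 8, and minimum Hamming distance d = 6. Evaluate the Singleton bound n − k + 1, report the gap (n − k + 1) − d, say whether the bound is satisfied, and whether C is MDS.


Singleton RHS = n − k + 1 = 9, slack = 3, bound satisfied, not MDS.

Singleton bound: d ≤ n − k + 1.
Here n = 16, k = 8, so n − k + 1 = 9.
Given d = 6, check d ≤ 9: YES.
Slack = (n − k + 1) − d = 3.
The code is NOT MDS (slack = 3 > 0).
Description: the claimed parameters are [16, 8, 6]_11; such a code would be non-MDS.


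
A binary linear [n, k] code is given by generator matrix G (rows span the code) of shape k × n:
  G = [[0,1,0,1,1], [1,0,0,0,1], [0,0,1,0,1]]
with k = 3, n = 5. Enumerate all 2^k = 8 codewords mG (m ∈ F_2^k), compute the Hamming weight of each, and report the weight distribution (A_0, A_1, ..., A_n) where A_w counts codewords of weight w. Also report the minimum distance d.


Weight distribution: A_0 = 1, A_2 = 3, A_3 = 3, A_5 = 1. Minimum distance d = 2.

Enumerate all 2^3 = 8 messages m ∈ F_2^3.
For each, compute codeword c = mG in F_2^5, then tally its weight.
  m = 000 → c = 00000, weight = 0.
  m = 100 → c = 01011, weight = 3.
  m = 010 → c = 10001, weight = 2.
  m = 110 → c = 11010, weight = 3.
  m = 001 → c = 00101, weight = 2.
  m = 101 → c = 01110, weight = 3.
  m = 011 → c = 10100, weight = 2.
  m = 111 → c = 11111, weight = 5.
Tally weights:
  weight 0: 1 codewords.
  weight 2: 3 codewords.
  weight 3: 3 codewords.
  weight 5: 1 codewords.
Minimum distance d = smallest w > 0 with A_w > 0 = 2.
Sanity: Σ A_w = 8 = 2^3 = 8 ✓.


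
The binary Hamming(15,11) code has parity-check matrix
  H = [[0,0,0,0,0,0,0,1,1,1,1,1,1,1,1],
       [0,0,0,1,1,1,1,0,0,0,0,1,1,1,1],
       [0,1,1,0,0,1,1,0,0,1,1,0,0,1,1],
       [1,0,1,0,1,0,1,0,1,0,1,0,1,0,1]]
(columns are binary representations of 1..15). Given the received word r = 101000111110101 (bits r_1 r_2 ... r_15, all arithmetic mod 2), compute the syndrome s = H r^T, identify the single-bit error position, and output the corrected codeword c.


s = (0, 1, 1, 1)^T, error position = 7, corrected codeword c = 101000011110101

Compute s = H r^T mod 2 one row at a time:
  s_1 = 1 + 1 + 1 + 1 + 0 + 1 + 0 + 1 = 6 ≡ 0 (mod 2).
  s_2 = 0 + 0 + 0 + 1 + 0 + 1 + 0 + 1 = 3 ≡ 1 (mod 2).
  s_3 = 0 + 1 + 0 + 1 + 1 + 1 + 0 + 1 = 5 ≡ 1 (mod 2).
  s_4 = 1 + 1 + 0 + 1 + 1 + 1 + 1 + 1 = 7 ≡ 1 (mod 2).
s = (0, 1, 1, 1)^T — this equals column 7 of H (binary 0111), so error is at position 7.
Correct: flip bit 7 of r = 101000111110101 to get c = 101000011110101.


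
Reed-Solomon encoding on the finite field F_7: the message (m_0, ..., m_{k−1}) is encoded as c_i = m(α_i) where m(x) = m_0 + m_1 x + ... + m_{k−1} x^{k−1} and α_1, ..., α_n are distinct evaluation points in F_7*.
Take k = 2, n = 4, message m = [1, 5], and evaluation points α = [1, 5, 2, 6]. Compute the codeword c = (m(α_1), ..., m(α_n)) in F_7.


c = [6, 5, 4, 3]

Message polynomial: m(x) = 1 + 5·x (mod 7).
For each evaluation point α_i, compute m(α_i) mod 7:
  α_1 = 1: Horner steps 5 → 6, so m(1) = 6.
  α_2 = 5: Horner steps 5 → 5, so m(5) = 5.
  α_3 = 2: Horner steps 5 → 4, so m(2) = 4.
  α_4 = 6: Horner steps 5 → 3, so m(6) = 3.
Codeword c = [6, 5, 4, 3] ∈ F_7^4.


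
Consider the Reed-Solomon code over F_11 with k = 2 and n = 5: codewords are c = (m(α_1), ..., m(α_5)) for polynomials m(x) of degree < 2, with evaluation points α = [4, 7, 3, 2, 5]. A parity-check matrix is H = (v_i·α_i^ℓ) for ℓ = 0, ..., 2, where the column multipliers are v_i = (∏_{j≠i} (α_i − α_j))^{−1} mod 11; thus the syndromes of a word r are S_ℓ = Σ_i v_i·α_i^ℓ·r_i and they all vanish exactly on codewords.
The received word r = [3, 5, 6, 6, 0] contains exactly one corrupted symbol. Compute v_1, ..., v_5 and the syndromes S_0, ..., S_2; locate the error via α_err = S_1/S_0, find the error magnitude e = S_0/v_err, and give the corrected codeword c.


S = (1, 2, 4), error at position 4, error magnitude e = 8, c = [3, 5, 6, 9, 0].

Step 1: column multipliers v_i = (∏_{j≠i}(α_i − α_j))^{−1} mod 11.
  i = 1 (α = 4): (4−7)(4−3)(4−2)(4−5) = (−3)·1·2·(−1) = 6 ≡ 6, so v_1 = 6^{−1} = 2 (mod 11).
  i = 2 (α = 7): (7−4)(7−3)(7−2)(7−5) = 3·4·5·2 = 120 ≡ 10, so v_2 = 10^{−1} = 10 (mod 11).
  i = 3 (α = 3): (3−4)(3−7)(3−2)(3−5) = (−1)·(−4)·1·(−2) = −8 ≡ 3, so v_3 = 3^{−1} = 4 (mod 11).
  i = 4 (α = 2): (2−4)(2−7)(2−3)(2−5) = (−2)·(−5)·(−1)·(−3) = 30 ≡ 8, so v_4 = 8^{−1} = 7 (mod 11).
  i = 5 (α = 5): (5−4)(5−7)(5−3)(5−2) = 1·(−2)·2·3 = −12 ≡ 10, so v_5 = 10^{−1} = 10 (mod 11).
  v = [2, 10, 4, 7, 10].
Step 2: syndromes of r = [3, 5, 6, 6, 0] (all sums mod 11).
  S_0 = Σ v_i r_i = 2·3 + 10·5 + 4·6 + 7·6 + 10·0 = 122 ≡ 1.
  S_1 = Σ v_i α_i r_i = 2·4·3 + 10·7·5 + 4·3·6 + 7·2·6 + 10·5·0 = 530 ≡ 2.
  α_i^2 mod 11 = [5, 5, 9, 4, 3].
  S_2 = Σ v_i α_i^2 r_i = 2·5·3 + 10·5·5 + 4·9·6 + 7·4·6 + 10·3·0 = 664 ≡ 4.
  S = (1, 2, 4) ≠ 0, so r is not a codeword (an error is present).
Step 3: locate the error. For a single error e at position i, S_ℓ = v_i·e·α_i^ℓ, so α_err = S_1/S_0.
  S_0^{−1} = 1^{−1} = 1 (mod 11), so α_err = 2·1 = 2 ≡ 2 = α_4. Error position i = 4.
  Consistency check: S_2/S_1 = 4·6 = 24 ≡ 2 = α_err ✓ (single-error assumption holds).
Step 4: error magnitude e = S_0/v_4 = S_0·∏_{j≠4}(α_4 − α_j) = 1·8 = 8 ≡ 8 (mod 11).
Step 5: correct position 4: c_4 = r_4 − e = 6 − 8 ≡ 9 (mod 11). Hence c = [3, 5, 6, 9, 0].
  Check: interpolating c through the α_i gives m(x) = 4 + 8·x (degree < 2) with m(α_i) = c_i for every i, so c is indeed a codeword.


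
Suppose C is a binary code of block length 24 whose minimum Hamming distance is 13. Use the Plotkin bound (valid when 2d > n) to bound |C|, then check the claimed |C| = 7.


Plotkin bound M ≤ 12; given |C| = 7 ≤ bound (satisfied).

Check applicability: 2d = 26, n = 24.
2d − n = 2 > 0, so Plotkin applies.
Compute d/(2d−n) = 13/2 ≈ 6.5000.
⌊d/(2d−n)⌋ = 6.
Plotkin bound: M ≤ 2·6 = 12.
Given |C| = 7, check: satisfied.
This |C| is below the Plotkin bound.


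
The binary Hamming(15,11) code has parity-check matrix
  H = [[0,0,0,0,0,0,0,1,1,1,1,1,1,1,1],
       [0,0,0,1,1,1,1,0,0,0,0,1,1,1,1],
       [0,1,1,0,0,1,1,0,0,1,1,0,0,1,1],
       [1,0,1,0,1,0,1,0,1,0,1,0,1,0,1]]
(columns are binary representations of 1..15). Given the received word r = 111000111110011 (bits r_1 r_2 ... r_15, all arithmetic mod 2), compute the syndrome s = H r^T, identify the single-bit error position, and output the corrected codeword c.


s = (0, 1, 1, 0)^T, error position = 6, corrected codeword c = 111001111110011

Compute s = H r^T mod 2 one row at a time:
  s_1 = 1 + 1 + 1 + 1 + 0 + 0 + 1 + 1 = 6 ≡ 0 (mod 2).
  s_2 = 0 + 0 + 0 + 1 + 0 + 0 + 1 + 1 = 3 ≡ 1 (mod 2).
  s_3 = 1 + 1 + 0 + 1 + 1 + 1 + 1 + 1 = 7 ≡ 1 (mod 2).
  s_4 = 1 + 1 + 0 + 1 + 1 + 1 + 0 + 1 = 6 ≡ 0 (mod 2).
s = (0, 1, 1, 0)^T — this equals column 6 of H (binary 0110), so error is at position 6.
Correct: flip bit 6 of r = 111000111110011 to get c = 111001111110011.


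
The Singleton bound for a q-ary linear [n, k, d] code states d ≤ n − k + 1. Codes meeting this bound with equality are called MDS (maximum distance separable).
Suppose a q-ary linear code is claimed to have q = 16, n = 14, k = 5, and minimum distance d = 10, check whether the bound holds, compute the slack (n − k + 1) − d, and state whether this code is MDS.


Singleton RHS = n − k + 1 = 10, slack = 0, bound satisfied, MDS.

Singleton bound: d ≤ n − k + 1.
Here n = 14, k = 5, so n − k + 1 = 10.
Given d = 10, check d ≤ 10: YES.
Slack = (n − k + 1) − d = 0.
The code is MDS (slack = 0).
Description: the claimed parameters are [14, 5, 10]_16; such a code would be MDS (meets Singleton bound).


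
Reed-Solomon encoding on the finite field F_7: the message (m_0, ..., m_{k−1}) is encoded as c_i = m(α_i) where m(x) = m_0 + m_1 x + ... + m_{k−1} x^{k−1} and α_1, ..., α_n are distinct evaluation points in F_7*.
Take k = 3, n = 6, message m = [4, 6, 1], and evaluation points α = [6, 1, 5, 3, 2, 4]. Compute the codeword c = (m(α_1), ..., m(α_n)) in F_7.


c = [6, 4, 3, 3, 6, 2]

Message polynomial: m(x) = 4 + 6·x + 1·x^2 (mod 7).
For each evaluation point α_i, compute m(α_i) mod 7:
  α_1 = 6: Horner steps 1 → 5 → 6, so m(6) = 6.
  α_2 = 1: Horner steps 1 → 0 → 4, so m(1) = 4.
  α_3 = 5: Horner steps 1 → 4 → 3, so m(5) = 3.
  α_4 = 3: Horner steps 1 → 2 → 3, so m(3) = 3.
  α_5 = 2: Horner steps 1 → 1 → 6, so m(2) = 6.
  α_6 = 4: Horner steps 1 → 3 → 2, so m(4) = 2.
Codeword c = [6, 4, 3, 3, 6, 2] ∈ F_7^6.


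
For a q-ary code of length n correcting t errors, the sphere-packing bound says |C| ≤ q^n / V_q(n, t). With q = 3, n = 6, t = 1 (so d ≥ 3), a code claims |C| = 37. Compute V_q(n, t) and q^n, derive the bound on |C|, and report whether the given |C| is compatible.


V_q(n, t) = 13, q^n = 729, Hamming bound = 56, |C| = 37 ≤ bound (satisfied).

Step 1: Compute V_q(n, t) = Σ_{j=0}^1 C(n, j) (q−1)^j.
  j = 0: C(6,0)·(2)^0 = 1·1 = 1.
  j = 1: C(6,1)·(2)^1 = 6·2 = 12.
  V_q(n, t) = 1 + 12 = 13.
Step 2: q^n = 3^6 = 729.
Step 3: Hamming bound ⌊q^n / V_q(n,t)⌋ = ⌊729/13⌋ = 56.
Step 4: Compare |C| = 37 to 56: satisfied.
The claimed |C| lies below the Hamming bound.


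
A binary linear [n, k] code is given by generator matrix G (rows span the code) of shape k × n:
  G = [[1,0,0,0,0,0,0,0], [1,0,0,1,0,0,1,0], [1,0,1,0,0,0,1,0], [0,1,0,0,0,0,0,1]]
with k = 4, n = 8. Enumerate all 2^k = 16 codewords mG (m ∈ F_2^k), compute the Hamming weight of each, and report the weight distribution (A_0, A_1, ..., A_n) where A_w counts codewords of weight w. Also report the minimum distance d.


Weight distribution: A_0 = 1, A_1 = 1, A_2 = 4, A_3 = 4, A_4 = 3, A_5 = 3. Minimum distance d = 1.

Enumerate all 2^4 = 16 messages m ∈ F_2^4.
For each, compute codeword c = mG in F_2^8, then tally its weight.
  m = 0000 → c = 00000000, weight = 0.
  m = 1000 → c = 10000000, weight = 1.
  m = 0100 → c = 10010010, weight = 3.
  m = 1100 → c = 00010010, weight = 2.
  m = 0010 → c = 10100010, weight = 3.
  m = 1010 → c = 00100010, weight = 2.
  m = 0110 → c = 00110000, weight = 2.
  m = 1110 → c = 10110000, weight = 3.
  m = 0001 → c = 01000001, weight = 2.
  m = 1001 → c = 11000001, weight = 3.
  m = 0101 → c = 11010011, weight = 5.
  m = 1101 → c = 01010011, weight = 4.
  m = 0011 → c = 11100011, weight = 5.
  m = 1011 → c = 01100011, weight = 4.
  m = 0111 → c = 01110001, weight = 4.
  m = 1111 → c = 11110001, weight = 5.
Tally weights:
  weight 0: 1 codewords.
  weight 1: 1 codewords.
  weight 2: 4 codewords.
  weight 3: 4 codewords.
  weight 4: 3 codewords.
  weight 5: 3 codewords.
Minimum distance d = smallest w > 0 with A_w > 0 = 1.
Sanity: Σ A_w = 16 = 2^4 = 16 ✓.


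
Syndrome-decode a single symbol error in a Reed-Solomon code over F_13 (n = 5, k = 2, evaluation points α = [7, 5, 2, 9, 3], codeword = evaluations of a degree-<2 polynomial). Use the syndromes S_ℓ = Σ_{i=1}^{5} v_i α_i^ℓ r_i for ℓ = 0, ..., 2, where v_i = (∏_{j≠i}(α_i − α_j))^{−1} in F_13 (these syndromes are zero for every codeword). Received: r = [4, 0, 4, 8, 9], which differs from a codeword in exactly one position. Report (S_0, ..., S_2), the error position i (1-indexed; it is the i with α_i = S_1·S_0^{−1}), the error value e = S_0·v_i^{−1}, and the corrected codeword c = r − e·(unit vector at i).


S = (10, 7, 1), error at position 3, error magnitude e = 10, c = [4, 0, 7, 8, 9].

Step 1: column multipliers v_i = (∏_{j≠i}(α_i − α_j))^{−1} mod 13.
  i = 1 (α = 7): (7−5)(7−2)(7−9)(7−3) = 2·5·(−2)·4 = −80 ≡ 11, so v_1 = 11^{−1} = 6 (mod 13).
  i = 2 (α = 5): (5−7)(5−2)(5−9)(5−3) = (−2)·3·(−4)·2 = 48 ≡ 9, so v_2 = 9^{−1} = 3 (mod 13).
  i = 3 (α = 2): (2−7)(2−5)(2−9)(2−3) = (−5)·(−3)·(−7)·(−1) = 105 ≡ 1, so v_3 = 1^{−1} = 1 (mod 13).
  i = 4 (α = 9): (9−7)(9−5)(9−2)(9−3) = 2·4·7·6 = 336 ≡ 11, so v_4 = 11^{−1} = 6 (mod 13).
  i = 5 (α = 3): (3−7)(3−5)(3−2)(3−9) = (−4)·(−2)·1·(−6) = −48 ≡ 4, so v_5 = 4^{−1} = 10 (mod 13).
  v = [6, 3, 1, 6, 10].
Step 2: syndromes of r = [4, 0, 4, 8, 9] (all sums mod 13).
  S_0 = Σ v_i r_i = 6·4 + 3·0 + 1·4 + 6·8 + 10·9 = 166 ≡ 10.
  S_1 = Σ v_i α_i r_i = 6·7·4 + 3·5·0 + 1·2·4 + 6·9·8 + 10·3·9 = 878 ≡ 7.
  α_i^2 mod 13 = [10, 12, 4, 3, 9].
  S_2 = Σ v_i α_i^2 r_i = 6·10·4 + 3·12·0 + 1·4·4 + 6·3·8 + 10·9·9 = 1210 ≡ 1.
  S = (10, 7, 1) ≠ 0, so r is not a codeword (an error is present).
Step 3: locate the error. For a single error e at position i, S_ℓ = v_i·e·α_i^ℓ, so α_err = S_1/S_0.
  S_0^{−1} = 10^{−1} = 4 (mod 13), so α_err = 7·4 = 28 ≡ 2 = α_3. Error position i = 3.
  Consistency check: S_2/S_1 = 1·2 = 2 ≡ 2 = α_err ✓ (single-error assumption holds).
Step 4: error magnitude e = S_0/v_3 = S_0·∏_{j≠3}(α_3 − α_j) = 10·1 = 10 ≡ 10 (mod 13).
Step 5: correct position 3: c_3 = r_3 − e = 4 − 10 ≡ 7 (mod 13). Hence c = [4, 0, 7, 8, 9].
  Check: interpolating c through the α_i gives m(x) = 3 + 2·x (degree < 2) with m(α_i) = c_i for every i, so c is indeed a codeword.


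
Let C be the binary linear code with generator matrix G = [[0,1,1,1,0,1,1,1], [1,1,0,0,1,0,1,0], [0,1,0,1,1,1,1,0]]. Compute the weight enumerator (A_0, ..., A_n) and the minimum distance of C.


Weight distribution: A_0 = 1, A_3 = 2, A_4 = 1, A_5 = 2, A_6 = 2. Minimum distance d = 3.

Enumerate all 2^3 = 8 messages m ∈ F_2^3.
For each, compute codeword c = mG in F_2^8, then tally its weight.
  m = 000 → c = 00000000, weight = 0.
  m = 100 → c = 01110111, weight = 6.
  m = 010 → c = 11001010, weight = 4.
  m = 110 → c = 10111101, weight = 6.
  m = 001 → c = 01011110, weight = 5.
  m = 101 → c = 00101001, weight = 3.
  m = 011 → c = 10010100, weight = 3.
  m = 111 → c = 11100011, weight = 5.
Tally weights:
  weight 0: 1 codewords.
  weight 3: 2 codewords.
  weight 4: 1 codewords.
  weight 5: 2 codewords.
  weight 6: 2 codewords.
Minimum distance d = smallest w > 0 with A_w > 0 = 3.
Sanity: Σ A_w = 8 = 2^3 = 8 ✓.


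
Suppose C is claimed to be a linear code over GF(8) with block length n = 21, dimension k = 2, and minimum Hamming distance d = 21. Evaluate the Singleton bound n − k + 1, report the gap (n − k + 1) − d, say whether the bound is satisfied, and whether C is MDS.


Singleton RHS = n − k + 1 = 20, slack = -1, bound violated (no such code; not MDS).

Singleton bound: d ≤ n − k + 1.
Here n = 21, k = 2, so n − k + 1 = 20.
Given d = 21, check d ≤ 20: NO.
Slack = (n − k + 1) − d = -1.
The slack is negative: d = 21 exceeds n − k + 1 = 20 by 1, so the Singleton bound is violated and no linear [21, 2, 21]_8 code can exist. In particular it is not MDS (MDS requires d = n − k + 1 exactly).
Description: the claimed parameters are [21, 2, 21]_8; such a code would be impossible (violates the Singleton bound).


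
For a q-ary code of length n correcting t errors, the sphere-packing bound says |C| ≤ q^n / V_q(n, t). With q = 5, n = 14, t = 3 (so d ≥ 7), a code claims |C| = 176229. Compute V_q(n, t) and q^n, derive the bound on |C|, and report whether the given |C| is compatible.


V_q(n, t) = 24809, q^n = 6103515625, Hamming bound = 246020, |C| = 176229 ≤ bound (satisfied).

Step 1: Compute V_q(n, t) = Σ_{j=0}^3 C(n, j) (q−1)^j.
  j = 0: C(14,0)·(4)^0 = 1·1 = 1.
  j = 1: C(14,1)·(4)^1 = 14·4 = 56.
  j = 2: C(14,2)·(4)^2 = 91·16 = 1456.
  j = 3: C(14,3)·(4)^3 = 364·64 = 23296.
  V_q(n, t) = 1 + 56 + 1456 + 23296 = 24809.
Step 2: q^n = 5^14 = 6103515625.
Step 3: Hamming bound ⌊q^n / V_q(n,t)⌋ = ⌊6103515625/24809⌋ = 246020.
Step 4: Compare |C| = 176229 to 246020: satisfied.
The claimed |C| lies below the Hamming bound.


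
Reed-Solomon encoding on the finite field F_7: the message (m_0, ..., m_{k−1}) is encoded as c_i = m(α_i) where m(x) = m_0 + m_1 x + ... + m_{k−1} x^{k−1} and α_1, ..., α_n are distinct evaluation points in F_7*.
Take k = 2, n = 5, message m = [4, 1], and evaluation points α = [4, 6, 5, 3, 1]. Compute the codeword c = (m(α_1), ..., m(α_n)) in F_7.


c = [1, 3, 2, 0, 5]

Message polynomial: m(x) = 4 + 1·x (mod 7).
For each evaluation point α_i, compute m(α_i) mod 7:
  α_1 = 4: Horner steps 1 → 1, so m(4) = 1.
  α_2 = 6: Horner steps 1 → 3, so m(6) = 3.
  α_3 = 5: Horner steps 1 → 2, so m(5) = 2.
  α_4 = 3: Horner steps 1 → 0, so m(3) = 0.
  α_5 = 1: Horner steps 1 → 5, so m(1) = 5.
Codeword c = [1, 3, 2, 0, 5] ∈ F_7^5.
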